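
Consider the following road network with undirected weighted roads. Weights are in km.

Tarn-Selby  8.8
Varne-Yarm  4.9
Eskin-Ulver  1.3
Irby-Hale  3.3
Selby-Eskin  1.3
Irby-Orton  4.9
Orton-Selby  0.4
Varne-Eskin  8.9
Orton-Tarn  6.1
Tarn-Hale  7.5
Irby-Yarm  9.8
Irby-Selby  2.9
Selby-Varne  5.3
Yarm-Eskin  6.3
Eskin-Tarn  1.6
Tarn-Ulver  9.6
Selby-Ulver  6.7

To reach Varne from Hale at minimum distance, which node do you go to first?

Candidate routes:
Hale → Irby → Orton → Selby → Varne: 3.3+4.9+0.4+5.3 = 13.9
Hale → Irby → Selby → Varne: 3.3+2.9+5.3 = 11.5
Hale → Tarn → Eskin → Selby → Varne: 7.5+1.6+1.3+5.3 = 15.7
Hale → Irby → Selby → Eskin → Varne: 3.3+2.9+1.3+8.9 = 16.4
Cheapest is Hale → Irby → Selby → Varne at 11.5 km.
So from Hale the first move is to Irby.

Irby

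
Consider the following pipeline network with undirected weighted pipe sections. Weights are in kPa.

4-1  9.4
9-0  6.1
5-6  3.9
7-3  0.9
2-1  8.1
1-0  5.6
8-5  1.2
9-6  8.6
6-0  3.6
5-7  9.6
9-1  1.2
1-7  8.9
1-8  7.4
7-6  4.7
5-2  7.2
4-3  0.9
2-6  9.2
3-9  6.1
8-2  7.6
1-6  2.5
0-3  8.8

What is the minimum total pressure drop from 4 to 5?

Shortest distances from 4:
4: 0
3: 0.9  (via 4)
7: 1.8  (via 3)
6: 6.5  (via 7)
9: 7  (via 3)
1: 8.2  (via 9)
0: 9.7  (via 3)
5: 10.4  (via 6)
Shortest route: 4–3–7–6–5 = 10.4 kPa.

10.4 kPa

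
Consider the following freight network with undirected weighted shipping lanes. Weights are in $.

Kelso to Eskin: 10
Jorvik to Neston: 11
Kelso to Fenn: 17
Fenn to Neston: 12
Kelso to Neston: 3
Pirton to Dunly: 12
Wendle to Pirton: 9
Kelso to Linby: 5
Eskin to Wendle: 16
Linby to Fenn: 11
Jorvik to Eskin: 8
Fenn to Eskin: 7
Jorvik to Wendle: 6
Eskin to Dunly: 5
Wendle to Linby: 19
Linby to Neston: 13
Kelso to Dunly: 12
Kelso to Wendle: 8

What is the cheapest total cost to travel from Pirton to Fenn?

Shortest distances from Pirton:
Pirton: 0
Wendle: 9  (via Pirton)
Dunly: 12  (via Pirton)
Jorvik: 15  (via Wendle)
Kelso: 17  (via Wendle)
Eskin: 17  (via Dunly)
Neston: 20  (via Kelso)
Linby: 22  (via Kelso)
Fenn: 24  (via Eskin)
Shortest route: Pirton–Dunly–Eskin–Fenn = $24.

$24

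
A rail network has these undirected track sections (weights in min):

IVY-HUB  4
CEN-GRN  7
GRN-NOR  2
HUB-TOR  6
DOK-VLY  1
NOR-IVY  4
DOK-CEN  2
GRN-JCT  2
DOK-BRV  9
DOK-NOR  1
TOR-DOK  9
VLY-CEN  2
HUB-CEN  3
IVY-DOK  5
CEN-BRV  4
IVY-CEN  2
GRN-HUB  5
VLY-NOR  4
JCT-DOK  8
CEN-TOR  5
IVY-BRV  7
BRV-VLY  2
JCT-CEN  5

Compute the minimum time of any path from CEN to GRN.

5 min

Settle nodes by increasing distance from CEN:
CEN: 0
DOK: 2  (via CEN)
VLY: 2  (via CEN)
IVY: 2  (via CEN)
HUB: 3  (via CEN)
NOR: 3  (via DOK)
BRV: 4  (via CEN)
GRN: 5  (via NOR)
Shortest route: CEN–DOK–NOR–GRN = 5 min.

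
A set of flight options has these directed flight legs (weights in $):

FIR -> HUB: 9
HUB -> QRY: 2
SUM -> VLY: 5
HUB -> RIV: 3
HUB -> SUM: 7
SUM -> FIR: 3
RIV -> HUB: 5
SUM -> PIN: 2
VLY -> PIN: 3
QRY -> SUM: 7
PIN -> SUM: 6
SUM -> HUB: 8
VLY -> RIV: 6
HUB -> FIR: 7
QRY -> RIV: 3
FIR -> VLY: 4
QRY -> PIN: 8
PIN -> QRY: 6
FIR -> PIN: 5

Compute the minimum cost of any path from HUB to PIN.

$9

Running Dijkstra from HUB:
HUB: 0
QRY: 2  (via HUB)
RIV: 3  (via HUB)
SUM: 7  (via HUB)
FIR: 7  (via HUB)
PIN: 9  (via SUM)
Shortest route: HUB–SUM–PIN = $9.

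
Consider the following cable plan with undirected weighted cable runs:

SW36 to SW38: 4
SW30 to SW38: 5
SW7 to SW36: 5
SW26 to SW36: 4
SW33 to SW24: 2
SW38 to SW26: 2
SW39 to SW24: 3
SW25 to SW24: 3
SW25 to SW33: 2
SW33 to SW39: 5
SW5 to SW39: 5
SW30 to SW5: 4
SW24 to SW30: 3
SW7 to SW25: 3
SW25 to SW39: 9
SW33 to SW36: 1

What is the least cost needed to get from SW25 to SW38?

Compare a few routes:
SW25 → SW24 → SW30 → SW38: 3+3+5 = 11
SW25 → SW33 → SW36 → SW26 → SW38: 2+1+4+2 = 9
SW25 → SW33 → SW36 → SW38: 2+1+4 = 7
SW25 → SW24 → SW33 → SW36 → SW38: 3+2+1+4 = 10
Cheapest is SW25 → SW33 → SW36 → SW38 at 7.

7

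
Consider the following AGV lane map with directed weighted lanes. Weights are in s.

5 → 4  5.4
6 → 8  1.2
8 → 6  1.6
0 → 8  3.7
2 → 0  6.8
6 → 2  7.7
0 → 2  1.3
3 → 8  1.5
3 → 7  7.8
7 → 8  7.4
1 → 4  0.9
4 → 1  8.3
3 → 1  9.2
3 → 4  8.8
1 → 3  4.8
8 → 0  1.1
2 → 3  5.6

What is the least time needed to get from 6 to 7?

Candidate routes:
6 - 8 - 0 - 2 - 3 - 7: 1.2+1.1+1.3+5.6+7.8 = 17
6 - 2 - 3 - 7: 7.7+5.6+7.8 = 21.1
Cheapest is 6 - 8 - 0 - 2 - 3 - 7 at 17 s.

17 s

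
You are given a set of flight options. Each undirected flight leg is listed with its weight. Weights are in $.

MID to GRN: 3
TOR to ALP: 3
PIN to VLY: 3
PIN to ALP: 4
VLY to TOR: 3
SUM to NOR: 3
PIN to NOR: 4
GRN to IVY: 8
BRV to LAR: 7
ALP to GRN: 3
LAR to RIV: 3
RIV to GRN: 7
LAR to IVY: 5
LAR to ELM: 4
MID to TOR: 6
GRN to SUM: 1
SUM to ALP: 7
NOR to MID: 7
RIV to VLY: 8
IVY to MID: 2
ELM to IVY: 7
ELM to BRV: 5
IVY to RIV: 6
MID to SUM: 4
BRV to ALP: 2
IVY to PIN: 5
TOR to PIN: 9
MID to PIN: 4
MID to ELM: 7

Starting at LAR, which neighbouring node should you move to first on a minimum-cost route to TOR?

BRV

Compare a few routes:
LAR → BRV → ALP → TOR: 7+2+3 = 12
LAR → IVY → MID → TOR: 5+2+6 = 13
Cheapest is LAR → BRV → ALP → TOR at $12.
So from LAR the first move is to BRV.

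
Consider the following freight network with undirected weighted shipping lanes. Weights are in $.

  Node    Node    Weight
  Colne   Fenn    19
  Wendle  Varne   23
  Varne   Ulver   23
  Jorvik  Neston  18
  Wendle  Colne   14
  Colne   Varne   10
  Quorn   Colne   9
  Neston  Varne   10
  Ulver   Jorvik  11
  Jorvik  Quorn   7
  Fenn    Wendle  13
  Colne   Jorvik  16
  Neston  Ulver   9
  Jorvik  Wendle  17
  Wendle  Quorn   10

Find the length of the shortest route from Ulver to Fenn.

$41

Candidate routes:
Ulver → Jorvik → Quorn → Colne → Fenn: 11+7+9+19 = 46
Ulver → Neston → Varne → Colne → Fenn: 9+10+10+19 = 48
Ulver → Jorvik → Colne → Fenn: 11+16+19 = 46
Ulver → Jorvik → Wendle → Fenn: 11+17+13 = 41
The minimum is $41 via Ulver → Jorvik → Wendle → Fenn.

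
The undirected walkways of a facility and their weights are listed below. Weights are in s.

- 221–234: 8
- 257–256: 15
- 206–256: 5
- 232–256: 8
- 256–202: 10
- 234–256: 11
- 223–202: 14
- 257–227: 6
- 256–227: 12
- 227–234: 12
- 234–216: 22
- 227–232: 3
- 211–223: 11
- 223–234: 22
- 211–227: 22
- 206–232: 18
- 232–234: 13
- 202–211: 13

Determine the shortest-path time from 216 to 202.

43 s

Shortest distances from 216:
216: 0
234: 22  (via 216)
221: 30  (via 234)
256: 33  (via 234)
227: 34  (via 234)
232: 35  (via 234)
206: 38  (via 256)
257: 40  (via 227)
202: 43  (via 256)
Shortest route: 216 → 234 → 256 → 202 = 43 s.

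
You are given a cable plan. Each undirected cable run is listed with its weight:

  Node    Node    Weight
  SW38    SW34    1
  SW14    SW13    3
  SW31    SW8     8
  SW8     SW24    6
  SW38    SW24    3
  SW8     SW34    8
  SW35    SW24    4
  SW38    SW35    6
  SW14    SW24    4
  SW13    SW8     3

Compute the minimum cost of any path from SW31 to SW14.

14

Settle nodes by increasing distance from SW31:
SW31: 0
SW8: 8  (via SW31)
SW13: 11  (via SW8)
SW14: 14  (via SW13)
Shortest route: SW31 → SW8 → SW13 → SW14 = 14.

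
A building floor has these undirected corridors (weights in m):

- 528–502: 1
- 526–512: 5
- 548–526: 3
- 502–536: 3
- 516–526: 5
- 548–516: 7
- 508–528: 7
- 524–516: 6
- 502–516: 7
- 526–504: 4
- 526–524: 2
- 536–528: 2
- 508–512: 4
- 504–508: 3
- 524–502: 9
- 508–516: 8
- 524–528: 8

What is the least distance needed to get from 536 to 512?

Enumerating some paths:
536 - 528 - 508 - 512: 2+7+4 = 13
536 - 502 - 524 - 526 - 512: 3+9+2+5 = 19
536 - 528 - 524 - 526 - 512: 2+8+2+5 = 17
536 - 502 - 528 - 508 - 512: 3+1+7+4 = 15
Cheapest is 536 - 528 - 508 - 512 at 13 m.

13 m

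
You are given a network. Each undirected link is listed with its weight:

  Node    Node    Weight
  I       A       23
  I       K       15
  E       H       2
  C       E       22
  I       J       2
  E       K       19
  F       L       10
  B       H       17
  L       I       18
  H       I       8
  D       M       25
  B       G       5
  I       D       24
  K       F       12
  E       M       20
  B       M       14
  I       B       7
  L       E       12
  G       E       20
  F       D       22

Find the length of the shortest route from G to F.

39

Settle nodes by increasing distance from G:
G: 0
B: 5  (via G)
I: 12  (via B)
J: 14  (via I)
M: 19  (via B)
E: 20  (via G)
H: 20  (via I)
K: 27  (via I)
L: 30  (via I)
A: 35  (via I)
D: 36  (via I)
F: 39  (via K)
Shortest route: G–B–I–K–F = 39.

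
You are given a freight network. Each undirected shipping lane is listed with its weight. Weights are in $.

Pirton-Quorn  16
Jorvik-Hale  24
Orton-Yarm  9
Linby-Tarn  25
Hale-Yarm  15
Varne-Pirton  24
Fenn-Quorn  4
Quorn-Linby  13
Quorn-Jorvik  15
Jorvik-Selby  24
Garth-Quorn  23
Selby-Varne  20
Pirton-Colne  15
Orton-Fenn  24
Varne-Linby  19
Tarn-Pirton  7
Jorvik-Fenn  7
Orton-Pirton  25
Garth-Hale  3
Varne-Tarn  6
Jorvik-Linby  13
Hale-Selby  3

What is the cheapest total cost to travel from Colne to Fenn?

Settle nodes by increasing distance from Colne:
Colne: 0
Pirton: 15  (via Colne)
Tarn: 22  (via Pirton)
Varne: 28  (via Tarn)
Quorn: 31  (via Pirton)
Fenn: 35  (via Quorn)
Shortest route: Colne → Pirton → Quorn → Fenn = $35.

$35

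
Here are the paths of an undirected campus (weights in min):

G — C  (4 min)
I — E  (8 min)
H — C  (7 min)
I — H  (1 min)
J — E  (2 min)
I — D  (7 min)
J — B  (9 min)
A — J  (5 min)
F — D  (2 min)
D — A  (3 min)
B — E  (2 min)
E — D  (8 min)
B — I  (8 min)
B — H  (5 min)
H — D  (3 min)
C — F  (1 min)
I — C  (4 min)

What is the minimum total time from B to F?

10 min

Running Dijkstra from B:
B: 0
E: 2  (via B)
J: 4  (via E)
H: 5  (via B)
I: 6  (via H)
D: 8  (via H)
A: 9  (via J)
C: 10  (via I)
F: 10  (via D)
Shortest route: B–H–D–F = 10 min.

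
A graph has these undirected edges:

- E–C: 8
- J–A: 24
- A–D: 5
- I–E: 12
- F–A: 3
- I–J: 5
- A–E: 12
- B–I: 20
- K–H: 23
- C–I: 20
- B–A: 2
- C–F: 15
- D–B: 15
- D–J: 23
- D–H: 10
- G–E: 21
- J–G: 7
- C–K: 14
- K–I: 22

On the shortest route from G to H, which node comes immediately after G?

Candidate routes:
G–J–D–H: 7+23+10 = 40
G–J–A–D–H: 7+24+5+10 = 46
Cheapest is G–J–D–H at 40.
So from G the first move is to J.

J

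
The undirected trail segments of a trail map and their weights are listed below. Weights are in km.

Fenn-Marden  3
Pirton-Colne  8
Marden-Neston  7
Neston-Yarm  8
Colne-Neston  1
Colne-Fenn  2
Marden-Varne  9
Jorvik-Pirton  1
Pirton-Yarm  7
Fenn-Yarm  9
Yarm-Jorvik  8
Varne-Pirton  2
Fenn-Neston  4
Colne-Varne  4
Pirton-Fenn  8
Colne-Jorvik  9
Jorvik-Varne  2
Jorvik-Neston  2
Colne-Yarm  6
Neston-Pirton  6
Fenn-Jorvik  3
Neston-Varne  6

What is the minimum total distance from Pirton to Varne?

Running Dijkstra from Pirton:
Pirton: 0
Jorvik: 1  (via Pirton)
Varne: 2  (via Pirton)
Shortest route: Pirton → Varne = 2 km.

2 km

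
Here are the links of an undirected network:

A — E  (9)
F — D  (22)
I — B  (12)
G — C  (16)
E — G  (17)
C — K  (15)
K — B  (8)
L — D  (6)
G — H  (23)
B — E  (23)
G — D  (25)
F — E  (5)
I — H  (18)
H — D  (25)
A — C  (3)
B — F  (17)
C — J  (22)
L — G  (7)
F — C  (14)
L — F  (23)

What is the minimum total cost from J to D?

51

Settle nodes by increasing distance from J:
J: 0
C: 22  (via J)
A: 25  (via C)
E: 34  (via A)
F: 36  (via C)
K: 37  (via C)
G: 38  (via C)
B: 45  (via K)
L: 45  (via G)
D: 51  (via L)
Shortest route: J–C–G–L–D = 51.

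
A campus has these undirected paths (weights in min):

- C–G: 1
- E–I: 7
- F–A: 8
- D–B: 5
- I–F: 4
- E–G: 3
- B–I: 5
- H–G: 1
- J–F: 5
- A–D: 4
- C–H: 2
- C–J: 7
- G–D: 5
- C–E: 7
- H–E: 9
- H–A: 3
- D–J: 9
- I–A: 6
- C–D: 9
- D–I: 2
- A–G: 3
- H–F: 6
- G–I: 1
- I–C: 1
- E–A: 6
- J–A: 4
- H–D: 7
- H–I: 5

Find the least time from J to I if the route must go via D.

Shortest J→D: J–A–D = 8
Best D to I: D–I costing 2
Total via D: 8 + 2 = 10 min.

10 min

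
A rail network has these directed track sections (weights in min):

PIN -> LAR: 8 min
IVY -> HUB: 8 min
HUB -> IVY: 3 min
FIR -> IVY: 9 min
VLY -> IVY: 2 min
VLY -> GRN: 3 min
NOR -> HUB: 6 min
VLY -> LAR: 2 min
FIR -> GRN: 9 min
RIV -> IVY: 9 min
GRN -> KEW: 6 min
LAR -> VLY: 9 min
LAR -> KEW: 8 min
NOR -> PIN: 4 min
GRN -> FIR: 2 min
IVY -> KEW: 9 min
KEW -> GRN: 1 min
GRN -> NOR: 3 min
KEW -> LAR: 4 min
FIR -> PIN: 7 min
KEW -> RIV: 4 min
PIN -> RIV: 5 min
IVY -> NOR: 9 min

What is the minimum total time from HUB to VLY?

Shortest distances from HUB:
HUB: 0
IVY: 3  (via HUB)
KEW: 12  (via IVY)
NOR: 12  (via IVY)
GRN: 13  (via KEW)
FIR: 15  (via GRN)
RIV: 16  (via KEW)
LAR: 16  (via KEW)
PIN: 16  (via NOR)
VLY: 25  (via LAR)
Shortest route: HUB → IVY → KEW → LAR → VLY = 25 min.

25 min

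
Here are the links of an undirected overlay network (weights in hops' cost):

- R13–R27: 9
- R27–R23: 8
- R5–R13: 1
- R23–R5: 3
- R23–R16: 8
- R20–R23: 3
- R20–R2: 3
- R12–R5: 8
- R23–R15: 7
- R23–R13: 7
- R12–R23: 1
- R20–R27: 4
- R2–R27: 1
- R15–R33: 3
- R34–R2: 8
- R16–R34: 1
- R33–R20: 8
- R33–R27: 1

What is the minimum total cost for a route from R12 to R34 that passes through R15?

21 hops' cost

Best R12 to R15: R12 → R23 → R15 costing 8
Shortest R15→R34: R15 → R33 → R27 → R2 → R34 = 13
Total via R15: 8 + 13 = 21 hops' cost.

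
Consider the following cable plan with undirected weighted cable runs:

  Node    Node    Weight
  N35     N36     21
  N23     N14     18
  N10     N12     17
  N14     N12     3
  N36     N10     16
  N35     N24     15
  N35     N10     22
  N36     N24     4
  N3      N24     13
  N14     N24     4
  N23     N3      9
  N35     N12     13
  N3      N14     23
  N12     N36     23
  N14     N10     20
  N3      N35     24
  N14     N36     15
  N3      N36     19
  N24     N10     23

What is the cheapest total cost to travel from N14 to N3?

Settle nodes by increasing distance from N14:
N14: 0
N12: 3  (via N14)
N24: 4  (via N14)
N36: 8  (via N24)
N35: 16  (via N12)
N3: 17  (via N24)
Shortest route: N14 → N24 → N3 = 17.

17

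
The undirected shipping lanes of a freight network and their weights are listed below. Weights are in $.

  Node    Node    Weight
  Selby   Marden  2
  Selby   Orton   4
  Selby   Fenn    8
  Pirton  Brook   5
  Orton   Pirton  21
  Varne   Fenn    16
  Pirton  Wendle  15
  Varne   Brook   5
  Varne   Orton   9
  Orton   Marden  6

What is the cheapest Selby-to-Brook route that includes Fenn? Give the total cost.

$29

Best Selby to Fenn: Selby → Fenn costing 8
Best Fenn to Brook: Fenn → Varne → Brook costing 21
Total via Fenn: 8 + 21 = $29.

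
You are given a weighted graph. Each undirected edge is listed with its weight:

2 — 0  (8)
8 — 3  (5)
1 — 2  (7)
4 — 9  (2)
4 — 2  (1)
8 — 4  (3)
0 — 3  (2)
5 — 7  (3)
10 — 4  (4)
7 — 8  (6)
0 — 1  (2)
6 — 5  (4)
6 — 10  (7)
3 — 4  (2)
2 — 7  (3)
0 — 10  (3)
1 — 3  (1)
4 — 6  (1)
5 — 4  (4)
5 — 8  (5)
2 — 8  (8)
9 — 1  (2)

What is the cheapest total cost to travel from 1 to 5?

7

Candidate routes:
1–3–4–5: 1+2+4 = 7
1–9–4–5: 2+2+4 = 8
Cheapest is 1–3–4–5 at 7.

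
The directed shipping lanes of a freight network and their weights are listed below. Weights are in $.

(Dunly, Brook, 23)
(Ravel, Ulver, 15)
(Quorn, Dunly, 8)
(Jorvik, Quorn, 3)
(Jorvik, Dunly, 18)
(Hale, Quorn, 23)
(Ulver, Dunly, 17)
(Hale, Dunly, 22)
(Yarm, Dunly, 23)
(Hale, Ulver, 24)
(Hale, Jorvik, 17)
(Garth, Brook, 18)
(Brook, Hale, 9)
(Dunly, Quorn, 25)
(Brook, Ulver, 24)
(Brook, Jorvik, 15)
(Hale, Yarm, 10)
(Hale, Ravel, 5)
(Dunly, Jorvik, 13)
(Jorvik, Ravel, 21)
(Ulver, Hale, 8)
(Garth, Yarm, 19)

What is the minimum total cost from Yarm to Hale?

Compare a few routes:
Yarm - Dunly - Brook - Hale: 23+23+9 = 55
Yarm - Dunly - Jorvik - Ravel - Ulver - Hale: 23+13+21+15+8 = 80
Yarm - Dunly - Brook - Ulver - Hale: 23+23+24+8 = 78
The minimum is $55 via Yarm - Dunly - Brook - Hale.

$55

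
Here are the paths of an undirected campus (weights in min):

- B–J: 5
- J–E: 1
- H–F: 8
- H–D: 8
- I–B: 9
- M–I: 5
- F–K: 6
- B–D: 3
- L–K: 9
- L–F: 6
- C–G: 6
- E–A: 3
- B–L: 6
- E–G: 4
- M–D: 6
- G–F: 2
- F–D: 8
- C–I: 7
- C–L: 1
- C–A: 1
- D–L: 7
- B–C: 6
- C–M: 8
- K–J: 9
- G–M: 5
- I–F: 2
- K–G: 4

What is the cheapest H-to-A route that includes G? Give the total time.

17 min

Shortest H→G: H → F → G = 10
Best G to A: G → E → A costing 7
Total via G: 10 + 7 = 17 min.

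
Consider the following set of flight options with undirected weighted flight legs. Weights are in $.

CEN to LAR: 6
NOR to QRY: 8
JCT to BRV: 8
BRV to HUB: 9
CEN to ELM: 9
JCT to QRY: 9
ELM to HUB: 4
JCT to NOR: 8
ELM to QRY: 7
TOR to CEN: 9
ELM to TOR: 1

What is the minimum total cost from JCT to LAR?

Candidate routes:
JCT - QRY - ELM - CEN - LAR: 9+7+9+6 = 31
JCT - QRY - ELM - TOR - CEN - LAR: 9+7+1+9+6 = 32
JCT - BRV - HUB - ELM - CEN - LAR: 8+9+4+9+6 = 36
The minimum is $31 via JCT - QRY - ELM - CEN - LAR.

$31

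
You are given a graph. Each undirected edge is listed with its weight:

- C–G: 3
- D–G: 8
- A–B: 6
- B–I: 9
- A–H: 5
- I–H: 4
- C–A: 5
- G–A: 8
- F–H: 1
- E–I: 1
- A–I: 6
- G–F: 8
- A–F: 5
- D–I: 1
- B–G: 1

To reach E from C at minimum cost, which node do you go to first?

Enumerating some paths:
C → G → D → I → E: 3+8+1+1 = 13
C → A → I → E: 5+6+1 = 12
C → G → B → I → E: 3+1+9+1 = 14
The minimum is 12 via C → A → I → E.
So from C the first move is to A.

A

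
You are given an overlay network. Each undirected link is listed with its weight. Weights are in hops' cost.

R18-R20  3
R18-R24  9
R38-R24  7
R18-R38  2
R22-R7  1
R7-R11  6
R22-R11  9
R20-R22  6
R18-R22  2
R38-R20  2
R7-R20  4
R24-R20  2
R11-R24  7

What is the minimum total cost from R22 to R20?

Candidate routes:
R22–R20: 6 = 6
R22–R7–R20: 1+4 = 5
Cheapest is R22–R7–R20 at 5 hops' cost.

5 hops' cost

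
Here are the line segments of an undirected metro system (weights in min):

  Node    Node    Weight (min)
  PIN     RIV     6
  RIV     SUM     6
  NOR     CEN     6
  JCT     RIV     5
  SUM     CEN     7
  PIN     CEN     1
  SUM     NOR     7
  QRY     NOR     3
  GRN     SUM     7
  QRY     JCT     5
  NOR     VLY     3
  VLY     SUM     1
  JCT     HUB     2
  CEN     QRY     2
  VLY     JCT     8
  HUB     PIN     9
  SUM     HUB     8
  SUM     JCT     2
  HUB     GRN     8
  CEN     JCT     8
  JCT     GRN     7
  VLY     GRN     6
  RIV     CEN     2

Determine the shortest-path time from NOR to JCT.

Running Dijkstra from NOR:
NOR: 0
VLY: 3  (via NOR)
QRY: 3  (via NOR)
SUM: 4  (via VLY)
CEN: 5  (via QRY)
JCT: 6  (via SUM)
Shortest route: NOR → VLY → SUM → JCT = 6 min.

6 min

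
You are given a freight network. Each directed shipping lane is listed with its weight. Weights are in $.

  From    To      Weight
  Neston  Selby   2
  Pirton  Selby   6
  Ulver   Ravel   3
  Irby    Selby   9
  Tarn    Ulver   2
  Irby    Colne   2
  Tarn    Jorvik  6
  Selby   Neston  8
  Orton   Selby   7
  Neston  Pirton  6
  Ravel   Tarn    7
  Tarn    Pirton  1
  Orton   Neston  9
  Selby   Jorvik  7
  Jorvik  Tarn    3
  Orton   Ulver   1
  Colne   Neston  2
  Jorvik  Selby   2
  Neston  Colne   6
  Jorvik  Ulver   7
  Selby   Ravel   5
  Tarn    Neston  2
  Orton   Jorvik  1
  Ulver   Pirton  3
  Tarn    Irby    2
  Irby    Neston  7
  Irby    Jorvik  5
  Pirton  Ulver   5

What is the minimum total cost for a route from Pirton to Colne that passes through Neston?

Shortest Pirton→Neston: Pirton–Selby–Neston = 14
Best Neston to Colne: Neston–Colne costing 6
Total via Neston: 14 + 6 = $20.

$20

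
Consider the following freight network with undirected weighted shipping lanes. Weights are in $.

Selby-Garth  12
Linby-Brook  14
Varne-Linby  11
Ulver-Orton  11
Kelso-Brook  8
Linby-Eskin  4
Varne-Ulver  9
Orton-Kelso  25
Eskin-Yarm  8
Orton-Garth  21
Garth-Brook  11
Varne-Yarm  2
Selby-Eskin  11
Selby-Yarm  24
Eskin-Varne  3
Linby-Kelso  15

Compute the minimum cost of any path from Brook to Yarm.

$23

Shortest distances from Brook:
Brook: 0
Kelso: 8  (via Brook)
Garth: 11  (via Brook)
Linby: 14  (via Brook)
Eskin: 18  (via Linby)
Varne: 21  (via Eskin)
Selby: 23  (via Garth)
Yarm: 23  (via Varne)
Shortest route: Brook–Linby–Eskin–Varne–Yarm = $23.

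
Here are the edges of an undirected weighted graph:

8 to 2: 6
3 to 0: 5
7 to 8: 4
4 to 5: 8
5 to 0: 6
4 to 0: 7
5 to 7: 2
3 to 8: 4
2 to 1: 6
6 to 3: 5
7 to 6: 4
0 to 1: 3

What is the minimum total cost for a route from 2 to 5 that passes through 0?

Shortest 2→0: 2–1–0 = 9
Best 0 to 5: 0–5 costing 6
Total via 0: 9 + 6 = 15.

15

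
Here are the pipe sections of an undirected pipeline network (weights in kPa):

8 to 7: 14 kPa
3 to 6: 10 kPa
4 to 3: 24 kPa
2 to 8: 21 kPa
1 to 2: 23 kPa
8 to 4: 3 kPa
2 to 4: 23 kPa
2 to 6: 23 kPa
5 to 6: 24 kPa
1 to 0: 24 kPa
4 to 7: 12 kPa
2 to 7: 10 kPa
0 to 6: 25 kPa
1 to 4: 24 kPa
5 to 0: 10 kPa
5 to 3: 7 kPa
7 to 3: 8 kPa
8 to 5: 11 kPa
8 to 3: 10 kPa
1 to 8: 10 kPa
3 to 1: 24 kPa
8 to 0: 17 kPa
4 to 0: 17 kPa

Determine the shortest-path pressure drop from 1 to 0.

24 kPa

Compare a few routes:
1 - 8 - 0: 10+17 = 27
1 - 0: 24 = 24
The minimum is 24 kPa via 1 - 0.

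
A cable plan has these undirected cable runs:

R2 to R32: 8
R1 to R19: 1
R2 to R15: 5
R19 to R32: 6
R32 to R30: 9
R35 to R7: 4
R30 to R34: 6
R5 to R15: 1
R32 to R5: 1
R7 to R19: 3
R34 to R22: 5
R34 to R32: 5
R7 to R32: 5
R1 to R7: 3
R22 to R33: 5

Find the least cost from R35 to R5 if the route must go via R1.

Best R35 to R1: R35 → R7 → R1 costing 7
Shortest R1→R5: R1 → R19 → R32 → R5 = 8
Total via R1: 7 + 8 = 15.

15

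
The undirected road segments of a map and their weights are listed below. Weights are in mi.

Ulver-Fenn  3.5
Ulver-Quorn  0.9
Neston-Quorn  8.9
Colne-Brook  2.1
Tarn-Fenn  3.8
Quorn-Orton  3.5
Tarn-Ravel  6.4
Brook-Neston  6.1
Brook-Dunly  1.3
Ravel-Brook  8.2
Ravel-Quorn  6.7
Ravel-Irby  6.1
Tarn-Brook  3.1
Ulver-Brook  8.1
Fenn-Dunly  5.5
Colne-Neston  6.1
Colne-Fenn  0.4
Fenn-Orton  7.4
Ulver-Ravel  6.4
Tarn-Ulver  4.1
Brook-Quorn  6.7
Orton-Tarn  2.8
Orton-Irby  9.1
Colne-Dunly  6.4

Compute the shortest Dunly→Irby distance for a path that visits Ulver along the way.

Shortest Dunly→Ulver: Dunly–Brook–Colne–Fenn–Ulver = 7.3
Shortest Ulver→Irby: Ulver–Ravel–Irby = 12.5
Total via Ulver: 7.3 + 12.5 = 19.8 mi.

19.8 mi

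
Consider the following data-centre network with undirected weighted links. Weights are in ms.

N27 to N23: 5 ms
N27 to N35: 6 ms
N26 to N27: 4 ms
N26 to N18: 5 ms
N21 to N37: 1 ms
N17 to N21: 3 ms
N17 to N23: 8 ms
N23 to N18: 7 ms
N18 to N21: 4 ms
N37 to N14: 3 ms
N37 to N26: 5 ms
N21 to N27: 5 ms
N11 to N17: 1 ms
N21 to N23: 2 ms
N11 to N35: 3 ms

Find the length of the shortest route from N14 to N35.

Candidate routes:
N14 - N37 - N26 - N27 - N35: 3+5+4+6 = 18
N14 - N37 - N21 - N17 - N11 - N35: 3+1+3+1+3 = 11
N14 - N37 - N21 - N23 - N27 - N35: 3+1+2+5+6 = 17
N14 - N37 - N21 - N27 - N35: 3+1+5+6 = 15
The minimum is 11 ms via N14 - N37 - N21 - N17 - N11 - N35.

11 ms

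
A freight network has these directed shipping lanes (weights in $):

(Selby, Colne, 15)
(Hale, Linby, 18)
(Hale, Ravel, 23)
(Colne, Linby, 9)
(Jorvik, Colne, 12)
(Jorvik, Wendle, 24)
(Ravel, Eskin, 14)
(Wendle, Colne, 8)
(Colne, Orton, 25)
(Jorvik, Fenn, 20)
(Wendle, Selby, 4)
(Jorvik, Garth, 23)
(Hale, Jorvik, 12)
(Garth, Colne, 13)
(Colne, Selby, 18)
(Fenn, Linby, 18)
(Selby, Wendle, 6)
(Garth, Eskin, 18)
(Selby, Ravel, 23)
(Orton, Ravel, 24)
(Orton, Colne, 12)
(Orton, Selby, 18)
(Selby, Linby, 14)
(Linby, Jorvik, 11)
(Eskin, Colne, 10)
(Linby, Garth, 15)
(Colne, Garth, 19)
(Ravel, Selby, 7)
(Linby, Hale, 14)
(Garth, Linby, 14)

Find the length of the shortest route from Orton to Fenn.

Running Dijkstra from Orton:
Orton: 0
Colne: 12  (via Orton)
Selby: 18  (via Orton)
Linby: 21  (via Colne)
Wendle: 24  (via Selby)
Ravel: 24  (via Orton)
Garth: 31  (via Colne)
Jorvik: 32  (via Linby)
Hale: 35  (via Linby)
Eskin: 38  (via Ravel)
Fenn: 52  (via Jorvik)
Shortest route: Orton → Colne → Linby → Jorvik → Fenn = $52.

$52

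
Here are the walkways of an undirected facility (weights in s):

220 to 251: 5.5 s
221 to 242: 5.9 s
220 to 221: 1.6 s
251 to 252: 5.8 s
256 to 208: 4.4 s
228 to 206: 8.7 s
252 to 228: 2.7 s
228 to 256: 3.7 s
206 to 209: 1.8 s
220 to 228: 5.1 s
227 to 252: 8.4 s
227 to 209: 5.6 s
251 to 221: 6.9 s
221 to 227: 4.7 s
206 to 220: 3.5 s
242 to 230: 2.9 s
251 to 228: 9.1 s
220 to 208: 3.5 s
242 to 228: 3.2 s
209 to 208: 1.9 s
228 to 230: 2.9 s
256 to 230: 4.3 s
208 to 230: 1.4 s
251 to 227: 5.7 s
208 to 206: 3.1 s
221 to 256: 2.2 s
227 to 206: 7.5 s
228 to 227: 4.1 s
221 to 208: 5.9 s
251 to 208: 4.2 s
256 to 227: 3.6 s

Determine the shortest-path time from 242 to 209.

6.2 s

Enumerating some paths:
242 - 230 - 208 - 209: 2.9+1.4+1.9 = 6.2
242 - 230 - 208 - 206 - 209: 2.9+1.4+3.1+1.8 = 9.2
The minimum is 6.2 s via 242 - 230 - 208 - 209.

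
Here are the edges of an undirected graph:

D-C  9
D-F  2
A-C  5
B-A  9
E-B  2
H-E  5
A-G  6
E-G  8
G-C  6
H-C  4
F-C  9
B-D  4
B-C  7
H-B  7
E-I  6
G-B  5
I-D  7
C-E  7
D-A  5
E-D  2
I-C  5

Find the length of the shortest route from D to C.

Running Dijkstra from D:
D: 0
E: 2  (via D)
F: 2  (via D)
B: 4  (via D)
A: 5  (via D)
H: 7  (via E)
I: 7  (via D)
C: 9  (via D)
Shortest route: D–C = 9.

9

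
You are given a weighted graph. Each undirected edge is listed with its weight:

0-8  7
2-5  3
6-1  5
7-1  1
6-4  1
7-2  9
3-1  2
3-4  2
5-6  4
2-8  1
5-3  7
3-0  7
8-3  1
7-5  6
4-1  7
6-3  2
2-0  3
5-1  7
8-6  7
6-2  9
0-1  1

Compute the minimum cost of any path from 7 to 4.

Enumerating some paths:
7 → 1 → 3 → 4: 1+2+2 = 5
7 → 1 → 3 → 6 → 4: 1+2+2+1 = 6
7 → 1 → 4: 1+7 = 8
7 → 1 → 6 → 4: 1+5+1 = 7
Cheapest is 7 → 1 → 3 → 4 at 5.

5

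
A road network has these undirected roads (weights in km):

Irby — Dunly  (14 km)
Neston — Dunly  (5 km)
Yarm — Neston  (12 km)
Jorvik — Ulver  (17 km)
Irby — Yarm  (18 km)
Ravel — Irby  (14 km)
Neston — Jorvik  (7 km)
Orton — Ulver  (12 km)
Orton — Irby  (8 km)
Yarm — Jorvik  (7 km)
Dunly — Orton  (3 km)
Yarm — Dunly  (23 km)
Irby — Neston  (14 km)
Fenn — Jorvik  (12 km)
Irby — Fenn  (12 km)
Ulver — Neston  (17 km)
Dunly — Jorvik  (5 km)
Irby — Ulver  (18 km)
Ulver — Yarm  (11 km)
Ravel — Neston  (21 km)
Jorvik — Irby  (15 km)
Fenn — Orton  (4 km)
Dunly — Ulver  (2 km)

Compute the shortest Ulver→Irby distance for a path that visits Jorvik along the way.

Best Ulver to Jorvik: Ulver → Dunly → Jorvik costing 7
Best Jorvik to Irby: Jorvik → Irby costing 15
Total via Jorvik: 7 + 15 = 22 km.

22 km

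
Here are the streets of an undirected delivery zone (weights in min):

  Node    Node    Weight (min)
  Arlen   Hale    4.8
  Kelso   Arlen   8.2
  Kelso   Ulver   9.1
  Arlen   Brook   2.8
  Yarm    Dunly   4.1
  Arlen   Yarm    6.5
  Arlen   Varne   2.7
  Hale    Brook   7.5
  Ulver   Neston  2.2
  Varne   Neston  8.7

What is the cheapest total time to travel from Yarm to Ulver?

20.1 min

Shortest distances from Yarm:
Yarm: 0
Dunly: 4.1  (via Yarm)
Arlen: 6.5  (via Yarm)
Varne: 9.2  (via Arlen)
Brook: 9.3  (via Arlen)
Hale: 11.3  (via Arlen)
Kelso: 14.7  (via Arlen)
Neston: 17.9  (via Varne)
Ulver: 20.1  (via Neston)
Shortest route: Yarm → Arlen → Varne → Neston → Ulver = 20.1 min.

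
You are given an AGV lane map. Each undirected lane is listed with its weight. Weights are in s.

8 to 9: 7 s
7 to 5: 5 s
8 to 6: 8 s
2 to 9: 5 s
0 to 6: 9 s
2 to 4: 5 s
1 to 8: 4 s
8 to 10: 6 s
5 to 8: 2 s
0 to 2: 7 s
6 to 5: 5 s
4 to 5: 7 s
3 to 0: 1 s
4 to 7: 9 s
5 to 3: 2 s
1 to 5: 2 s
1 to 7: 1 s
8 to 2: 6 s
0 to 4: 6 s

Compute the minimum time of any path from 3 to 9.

11 s

Compare a few routes:
3 → 5 → 1 → 8 → 9: 2+2+4+7 = 15
3 → 5 → 8 → 9: 2+2+7 = 11
3 → 0 → 2 → 9: 1+7+5 = 13
3 → 5 → 8 → 2 → 9: 2+2+6+5 = 15
Cheapest is 3 → 5 → 8 → 9 at 11 s.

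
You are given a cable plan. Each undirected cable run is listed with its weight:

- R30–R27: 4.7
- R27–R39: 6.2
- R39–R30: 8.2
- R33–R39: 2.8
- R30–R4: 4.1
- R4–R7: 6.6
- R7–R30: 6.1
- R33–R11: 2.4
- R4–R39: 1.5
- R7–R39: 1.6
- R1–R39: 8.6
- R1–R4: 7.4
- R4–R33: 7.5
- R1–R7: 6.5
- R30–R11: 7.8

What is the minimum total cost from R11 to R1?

13.3

Running Dijkstra from R11:
R11: 0
R33: 2.4  (via R11)
R39: 5.2  (via R33)
R4: 6.7  (via R39)
R7: 6.8  (via R39)
R30: 7.8  (via R11)
R27: 11.4  (via R39)
R1: 13.3  (via R7)
Shortest route: R11–R33–R39–R7–R1 = 13.3.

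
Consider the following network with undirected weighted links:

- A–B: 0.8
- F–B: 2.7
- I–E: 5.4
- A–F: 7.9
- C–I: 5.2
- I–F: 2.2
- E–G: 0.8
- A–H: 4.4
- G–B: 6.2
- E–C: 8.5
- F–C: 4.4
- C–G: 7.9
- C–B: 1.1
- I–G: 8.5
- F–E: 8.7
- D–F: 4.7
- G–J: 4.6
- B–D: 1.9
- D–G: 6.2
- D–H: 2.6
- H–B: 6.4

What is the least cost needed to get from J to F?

Compare a few routes:
J → G → E → F: 4.6+0.8+8.7 = 14.1
J → G → E → I → F: 4.6+0.8+5.4+2.2 = 13
J → G → B → F: 4.6+6.2+2.7 = 13.5
The minimum is 13 via J → G → E → I → F.

13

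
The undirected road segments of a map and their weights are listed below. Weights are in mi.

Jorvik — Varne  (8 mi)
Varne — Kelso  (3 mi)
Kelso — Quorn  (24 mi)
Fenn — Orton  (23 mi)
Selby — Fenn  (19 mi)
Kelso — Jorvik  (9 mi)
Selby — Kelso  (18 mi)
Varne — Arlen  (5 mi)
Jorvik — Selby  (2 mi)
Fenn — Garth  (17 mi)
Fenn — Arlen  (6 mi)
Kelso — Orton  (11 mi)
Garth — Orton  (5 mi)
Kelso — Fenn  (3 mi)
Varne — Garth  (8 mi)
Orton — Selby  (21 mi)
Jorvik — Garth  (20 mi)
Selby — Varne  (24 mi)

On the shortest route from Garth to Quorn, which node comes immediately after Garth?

Varne

Compare a few routes:
Garth - Orton - Kelso - Quorn: 5+11+24 = 40
Garth - Varne - Kelso - Quorn: 8+3+24 = 35
Garth - Fenn - Kelso - Quorn: 17+3+24 = 44
The minimum is 35 mi via Garth - Varne - Kelso - Quorn.
So from Garth the first move is to Varne.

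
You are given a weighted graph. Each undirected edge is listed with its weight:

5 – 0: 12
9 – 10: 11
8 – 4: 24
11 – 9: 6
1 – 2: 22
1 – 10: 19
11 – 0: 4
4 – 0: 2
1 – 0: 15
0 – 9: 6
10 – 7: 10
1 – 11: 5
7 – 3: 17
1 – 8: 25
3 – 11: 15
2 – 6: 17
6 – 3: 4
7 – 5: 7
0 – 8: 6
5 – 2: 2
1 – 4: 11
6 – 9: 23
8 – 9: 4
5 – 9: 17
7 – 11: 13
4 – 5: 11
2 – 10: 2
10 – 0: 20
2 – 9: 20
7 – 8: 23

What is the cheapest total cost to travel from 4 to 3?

21

Enumerating some paths:
4–0–11–3: 2+4+15 = 21
4–1–11–3: 11+5+15 = 31
4–0–9–11–3: 2+6+6+15 = 29
Cheapest is 4–0–11–3 at 21.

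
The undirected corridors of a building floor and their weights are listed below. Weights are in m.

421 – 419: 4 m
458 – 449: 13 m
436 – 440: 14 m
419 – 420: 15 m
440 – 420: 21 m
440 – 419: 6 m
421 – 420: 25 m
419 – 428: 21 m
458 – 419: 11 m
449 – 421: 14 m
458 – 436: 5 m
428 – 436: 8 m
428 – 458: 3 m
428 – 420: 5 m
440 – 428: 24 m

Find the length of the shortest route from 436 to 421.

20 m

Compare a few routes:
436–458–419–421: 5+11+4 = 20
436–440–419–421: 14+6+4 = 24
436–428–458–419–421: 8+3+11+4 = 26
The minimum is 20 m via 436–458–419–421.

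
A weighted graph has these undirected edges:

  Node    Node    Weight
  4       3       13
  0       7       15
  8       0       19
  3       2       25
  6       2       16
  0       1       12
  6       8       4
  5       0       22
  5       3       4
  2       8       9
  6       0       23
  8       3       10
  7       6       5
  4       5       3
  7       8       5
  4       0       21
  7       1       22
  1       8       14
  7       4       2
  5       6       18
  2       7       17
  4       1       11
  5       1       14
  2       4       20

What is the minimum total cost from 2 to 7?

Running Dijkstra from 2:
2: 0
8: 9  (via 2)
6: 13  (via 8)
7: 14  (via 8)
Shortest route: 2–8–7 = 14.

14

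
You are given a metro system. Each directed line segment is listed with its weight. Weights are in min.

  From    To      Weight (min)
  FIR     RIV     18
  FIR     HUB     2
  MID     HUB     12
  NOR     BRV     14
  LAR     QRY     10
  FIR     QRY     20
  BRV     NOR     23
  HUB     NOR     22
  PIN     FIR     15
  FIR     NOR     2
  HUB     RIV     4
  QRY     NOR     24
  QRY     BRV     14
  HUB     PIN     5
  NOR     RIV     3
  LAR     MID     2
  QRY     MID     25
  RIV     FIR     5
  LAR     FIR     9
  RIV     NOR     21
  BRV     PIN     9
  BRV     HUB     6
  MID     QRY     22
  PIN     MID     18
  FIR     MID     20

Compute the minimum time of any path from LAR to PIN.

16 min

Enumerating some paths:
LAR → FIR → HUB → PIN: 9+2+5 = 16
LAR → MID → HUB → PIN: 2+12+5 = 19
LAR → QRY → BRV → PIN: 10+14+9 = 33
LAR → FIR → NOR → BRV → PIN: 9+2+14+9 = 34
Cheapest is LAR → FIR → HUB → PIN at 16 min.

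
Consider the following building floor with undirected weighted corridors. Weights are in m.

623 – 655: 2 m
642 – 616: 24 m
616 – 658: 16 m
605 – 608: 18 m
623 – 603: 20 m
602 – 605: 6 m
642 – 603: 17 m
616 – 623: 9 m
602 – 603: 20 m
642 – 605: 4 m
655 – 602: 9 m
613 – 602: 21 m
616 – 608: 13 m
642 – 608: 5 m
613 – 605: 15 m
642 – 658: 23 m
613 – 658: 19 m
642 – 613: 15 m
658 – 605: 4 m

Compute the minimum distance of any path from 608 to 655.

Settle nodes by increasing distance from 608:
608: 0
642: 5  (via 608)
605: 9  (via 642)
658: 13  (via 605)
616: 13  (via 608)
602: 15  (via 605)
613: 20  (via 642)
603: 22  (via 642)
623: 22  (via 616)
655: 24  (via 602)
Shortest route: 608–642–605–602–655 = 24 m.

24 m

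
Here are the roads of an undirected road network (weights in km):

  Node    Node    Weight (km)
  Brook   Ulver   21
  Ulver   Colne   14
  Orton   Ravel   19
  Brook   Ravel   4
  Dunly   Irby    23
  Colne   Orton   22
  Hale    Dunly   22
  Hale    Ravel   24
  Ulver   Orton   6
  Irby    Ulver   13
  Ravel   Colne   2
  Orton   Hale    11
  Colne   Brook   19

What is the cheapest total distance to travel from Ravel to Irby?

29 km

Candidate routes:
Ravel–Colne–Ulver–Irby: 2+14+13 = 29
Ravel–Brook–Ulver–Irby: 4+21+13 = 38
Cheapest is Ravel–Colne–Ulver–Irby at 29 km.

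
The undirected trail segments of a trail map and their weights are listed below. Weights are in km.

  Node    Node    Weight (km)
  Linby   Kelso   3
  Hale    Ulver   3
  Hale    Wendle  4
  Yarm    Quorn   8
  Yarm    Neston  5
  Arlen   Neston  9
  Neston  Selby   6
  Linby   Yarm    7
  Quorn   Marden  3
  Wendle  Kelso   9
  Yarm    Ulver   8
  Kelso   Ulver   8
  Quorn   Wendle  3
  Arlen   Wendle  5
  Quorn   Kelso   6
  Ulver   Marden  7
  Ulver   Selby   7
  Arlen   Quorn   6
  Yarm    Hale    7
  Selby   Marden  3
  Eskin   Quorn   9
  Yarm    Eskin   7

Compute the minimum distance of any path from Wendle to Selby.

Compare a few routes:
Wendle → Hale → Ulver → Selby: 4+3+7 = 14
Wendle → Arlen → Quorn → Marden → Selby: 5+6+3+3 = 17
Wendle → Quorn → Marden → Selby: 3+3+3 = 9
The minimum is 9 km via Wendle → Quorn → Marden → Selby.

9 km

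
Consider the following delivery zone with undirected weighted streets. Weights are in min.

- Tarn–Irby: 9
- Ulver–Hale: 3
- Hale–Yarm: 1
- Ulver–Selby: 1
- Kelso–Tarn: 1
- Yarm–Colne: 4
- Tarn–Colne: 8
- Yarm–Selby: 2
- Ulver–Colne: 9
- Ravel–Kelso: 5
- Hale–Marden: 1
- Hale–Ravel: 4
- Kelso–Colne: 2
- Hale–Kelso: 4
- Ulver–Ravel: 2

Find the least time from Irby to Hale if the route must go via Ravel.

Shortest Irby→Ravel: Irby–Tarn–Kelso–Ravel = 15
Best Ravel to Hale: Ravel–Hale costing 4
Total via Ravel: 15 + 4 = 19 min.

19 min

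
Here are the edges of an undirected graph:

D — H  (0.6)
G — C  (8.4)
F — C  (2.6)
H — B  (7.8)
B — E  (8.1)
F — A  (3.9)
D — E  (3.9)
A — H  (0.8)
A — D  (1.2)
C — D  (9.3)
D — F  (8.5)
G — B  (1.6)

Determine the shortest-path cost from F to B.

Running Dijkstra from F:
F: 0
C: 2.6  (via F)
A: 3.9  (via F)
H: 4.7  (via A)
D: 5.1  (via A)
E: 9  (via D)
G: 11  (via C)
B: 12.5  (via H)
Shortest route: F → A → H → B = 12.5.

12.5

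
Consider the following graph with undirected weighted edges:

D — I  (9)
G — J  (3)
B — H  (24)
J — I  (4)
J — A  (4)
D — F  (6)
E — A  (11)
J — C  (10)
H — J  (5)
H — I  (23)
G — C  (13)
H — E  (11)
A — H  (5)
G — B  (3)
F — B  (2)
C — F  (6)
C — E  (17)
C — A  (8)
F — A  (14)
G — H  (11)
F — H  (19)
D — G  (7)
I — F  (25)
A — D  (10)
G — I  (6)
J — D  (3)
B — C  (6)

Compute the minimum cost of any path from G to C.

Running Dijkstra from G:
G: 0
B: 3  (via G)
J: 3  (via G)
F: 5  (via B)
D: 6  (via J)
I: 6  (via G)
A: 7  (via J)
H: 8  (via J)
C: 9  (via B)
Shortest route: G → B → C = 9.

9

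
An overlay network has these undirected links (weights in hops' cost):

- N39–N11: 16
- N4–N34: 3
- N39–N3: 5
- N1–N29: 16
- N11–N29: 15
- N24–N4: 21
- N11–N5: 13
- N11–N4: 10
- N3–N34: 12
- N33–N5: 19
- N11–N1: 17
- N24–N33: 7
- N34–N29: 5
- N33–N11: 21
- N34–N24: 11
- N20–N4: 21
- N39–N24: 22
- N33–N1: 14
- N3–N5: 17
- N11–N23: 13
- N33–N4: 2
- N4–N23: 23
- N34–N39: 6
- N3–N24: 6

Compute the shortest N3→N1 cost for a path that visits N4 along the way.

30 hops' cost

Best N3 to N4: N3–N39–N34–N4 costing 14
Best N4 to N1: N4–N33–N1 costing 16
Total via N4: 14 + 16 = 30 hops' cost.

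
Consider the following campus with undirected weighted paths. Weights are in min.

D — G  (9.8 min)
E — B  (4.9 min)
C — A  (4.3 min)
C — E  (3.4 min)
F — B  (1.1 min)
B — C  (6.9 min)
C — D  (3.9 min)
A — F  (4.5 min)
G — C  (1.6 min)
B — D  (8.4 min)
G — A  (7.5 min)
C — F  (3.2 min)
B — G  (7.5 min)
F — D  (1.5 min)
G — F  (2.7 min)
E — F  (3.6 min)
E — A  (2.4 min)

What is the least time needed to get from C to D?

3.9 min

Candidate routes:
C–F–D: 3.2+1.5 = 4.7
C–D: 3.9 = 3.9
C–G–F–D: 1.6+2.7+1.5 = 5.8
Cheapest is C–D at 3.9 min.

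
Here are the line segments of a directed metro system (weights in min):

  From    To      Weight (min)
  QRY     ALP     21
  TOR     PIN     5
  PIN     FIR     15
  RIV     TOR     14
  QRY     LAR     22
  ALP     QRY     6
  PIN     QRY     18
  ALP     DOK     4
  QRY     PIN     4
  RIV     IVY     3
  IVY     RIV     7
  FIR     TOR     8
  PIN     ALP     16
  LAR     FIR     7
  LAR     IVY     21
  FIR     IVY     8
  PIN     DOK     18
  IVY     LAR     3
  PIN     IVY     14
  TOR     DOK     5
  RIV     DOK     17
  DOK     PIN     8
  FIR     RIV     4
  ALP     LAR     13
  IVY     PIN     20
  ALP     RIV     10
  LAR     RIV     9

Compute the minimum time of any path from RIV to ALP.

Candidate routes:
RIV - IVY - LAR - FIR - TOR - PIN - ALP: 3+3+7+8+5+16 = 42
RIV - DOK - PIN - ALP: 17+8+16 = 41
RIV - IVY - PIN - ALP: 3+20+16 = 39
RIV - TOR - PIN - ALP: 14+5+16 = 35
Cheapest is RIV - TOR - PIN - ALP at 35 min.

35 min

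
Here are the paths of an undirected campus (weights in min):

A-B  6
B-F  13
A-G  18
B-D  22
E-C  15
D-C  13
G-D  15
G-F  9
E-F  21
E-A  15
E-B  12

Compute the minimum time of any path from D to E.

28 min

Settle nodes by increasing distance from D:
D: 0
C: 13  (via D)
G: 15  (via D)
B: 22  (via D)
F: 24  (via G)
A: 28  (via B)
E: 28  (via C)
Shortest route: D–C–E = 28 min.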